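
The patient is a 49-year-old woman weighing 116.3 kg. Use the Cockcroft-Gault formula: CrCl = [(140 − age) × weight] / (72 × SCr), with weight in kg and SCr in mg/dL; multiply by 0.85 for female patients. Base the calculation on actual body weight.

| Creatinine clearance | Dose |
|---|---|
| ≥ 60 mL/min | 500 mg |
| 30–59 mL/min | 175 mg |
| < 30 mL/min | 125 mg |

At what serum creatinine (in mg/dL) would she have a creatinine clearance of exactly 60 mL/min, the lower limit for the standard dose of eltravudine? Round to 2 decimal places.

Standard dose requires CrCl ≥ 60 mL/min.
Set (140 − 49) × 116.3 × 0.85 / (72 × SCr) = 60
SCr = (140 − 49) × 116.3 × 0.85 / (72 × 60) = 2.082 mg/dL

2.08 mg/dL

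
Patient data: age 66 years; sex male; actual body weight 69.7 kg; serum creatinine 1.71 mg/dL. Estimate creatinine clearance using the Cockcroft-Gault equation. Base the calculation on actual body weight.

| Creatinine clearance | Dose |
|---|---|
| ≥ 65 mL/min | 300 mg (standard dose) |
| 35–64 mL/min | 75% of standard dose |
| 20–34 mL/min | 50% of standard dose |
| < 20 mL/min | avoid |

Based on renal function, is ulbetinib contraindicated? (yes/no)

CrCl = (140 − 66) × 69.7 / (72 × 1.71) = 5157.8 / 123.12 ≈ 41.9 mL/min
CrCl ≈ 42 mL/min, which is ≥ 20 mL/min.

no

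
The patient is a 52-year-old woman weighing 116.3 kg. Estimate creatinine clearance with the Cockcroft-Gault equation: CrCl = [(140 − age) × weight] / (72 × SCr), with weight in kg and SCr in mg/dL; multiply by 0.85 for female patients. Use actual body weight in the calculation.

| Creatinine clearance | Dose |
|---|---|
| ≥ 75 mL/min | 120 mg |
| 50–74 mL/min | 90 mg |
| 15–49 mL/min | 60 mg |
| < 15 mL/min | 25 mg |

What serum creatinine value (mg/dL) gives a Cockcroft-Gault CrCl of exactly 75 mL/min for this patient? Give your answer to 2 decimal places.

Standard dose requires CrCl ≥ 75 mL/min.
Set (140 − 52) × 116.3 × 0.85 / (72 × SCr) = 75
SCr = (140 − 52) × 116.3 × 0.85 / (72 × 75) = 1.611 mg/dL

1.61 mg/dL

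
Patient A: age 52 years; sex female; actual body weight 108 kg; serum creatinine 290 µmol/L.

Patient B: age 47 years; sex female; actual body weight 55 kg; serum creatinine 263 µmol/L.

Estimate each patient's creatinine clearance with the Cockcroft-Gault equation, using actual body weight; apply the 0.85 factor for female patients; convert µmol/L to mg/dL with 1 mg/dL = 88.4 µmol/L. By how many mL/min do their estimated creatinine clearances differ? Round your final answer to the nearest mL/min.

Patient A: SCr = 290 / 88.4 = 3.281 mg/dL
Patient A: CrCl = (140 − 52) × 108 / (72 × 3.281) × 0.85 = 9504.0 / 236.23 × 0.85 ≈ 34.2 mL/min
Patient B: SCr = 263 / 88.4 = 2.975 mg/dL
Patient B: CrCl = (140 − 47) × 55 / (72 × 2.975) × 0.85 = 5115.0 / 214.20 × 0.85 ≈ 20.3 mL/min
|34.2 − 20.3| = 13.9 mL/min

14 mL/min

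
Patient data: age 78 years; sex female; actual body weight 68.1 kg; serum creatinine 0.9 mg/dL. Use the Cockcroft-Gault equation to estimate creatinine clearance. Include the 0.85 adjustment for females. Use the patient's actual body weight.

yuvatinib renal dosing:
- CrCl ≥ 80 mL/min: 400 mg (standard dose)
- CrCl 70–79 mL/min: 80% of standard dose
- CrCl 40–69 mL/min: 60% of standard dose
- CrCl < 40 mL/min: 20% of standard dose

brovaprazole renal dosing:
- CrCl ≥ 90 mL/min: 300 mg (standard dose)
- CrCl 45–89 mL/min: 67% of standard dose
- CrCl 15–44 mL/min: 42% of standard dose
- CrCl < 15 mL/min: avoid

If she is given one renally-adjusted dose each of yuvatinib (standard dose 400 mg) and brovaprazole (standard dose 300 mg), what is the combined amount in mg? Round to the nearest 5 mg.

440 mg

CrCl = (140 − 78) × 68.1 / (72 × 0.9) × 0.85 = 4222.2 / 64.80 × 0.85 ≈ 55.4 mL/min
CrCl ≈ 55 mL/min.
yuvatinib: 40–69 mL/min → 60% of 400 mg = 240 mg.
brovaprazole: 45–89 mL/min → 67% of 300 mg = 201 mg.
Total = 240 + 201 = 441 mg.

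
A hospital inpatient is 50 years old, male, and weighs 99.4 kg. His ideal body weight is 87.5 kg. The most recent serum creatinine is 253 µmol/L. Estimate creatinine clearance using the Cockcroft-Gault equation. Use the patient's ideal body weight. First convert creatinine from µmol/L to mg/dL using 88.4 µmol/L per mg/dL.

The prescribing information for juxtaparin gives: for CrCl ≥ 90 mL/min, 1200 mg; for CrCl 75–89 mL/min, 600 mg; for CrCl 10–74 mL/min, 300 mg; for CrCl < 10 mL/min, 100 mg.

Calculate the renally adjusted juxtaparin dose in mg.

SCr = 253 / 88.4 = 2.862 mg/dL
CrCl = (140 − 50) × 87.5 / (72 × 2.862) = 7875.0 / 206.06 ≈ 38.2 mL/min
CrCl ≈ 38 mL/min → bracket 10–74 mL/min.
Dose for this bracket: 300 mg.

300 mg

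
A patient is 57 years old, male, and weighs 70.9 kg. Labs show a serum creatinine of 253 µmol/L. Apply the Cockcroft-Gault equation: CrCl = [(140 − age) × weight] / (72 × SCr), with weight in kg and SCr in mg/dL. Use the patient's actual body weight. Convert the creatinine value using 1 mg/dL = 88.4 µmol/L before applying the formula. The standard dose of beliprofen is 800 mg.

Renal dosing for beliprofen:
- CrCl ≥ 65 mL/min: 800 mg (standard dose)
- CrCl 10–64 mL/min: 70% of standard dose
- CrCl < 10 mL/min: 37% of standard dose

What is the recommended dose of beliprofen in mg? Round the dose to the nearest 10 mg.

SCr = 253 / 88.4 = 2.862 mg/dL
CrCl = (140 − 57) × 70.9 / (72 × 2.862) = 5884.7 / 206.06 ≈ 28.6 mL/min
CrCl ≈ 29 mL/min → bracket 10–64 mL/min.
70% of 800 mg = 560 mg

560 mg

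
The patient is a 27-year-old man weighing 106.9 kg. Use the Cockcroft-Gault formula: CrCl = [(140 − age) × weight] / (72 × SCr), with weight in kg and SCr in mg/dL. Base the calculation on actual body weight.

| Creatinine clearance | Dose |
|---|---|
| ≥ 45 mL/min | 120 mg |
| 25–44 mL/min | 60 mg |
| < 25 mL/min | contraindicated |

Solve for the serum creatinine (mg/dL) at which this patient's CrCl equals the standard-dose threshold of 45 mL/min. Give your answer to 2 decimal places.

3.73 mg/dL

Standard dose requires CrCl ≥ 45 mL/min.
Set (140 − 27) × 106.9 / (72 × SCr) = 45
SCr = (140 − 27) × 106.9 / (72 × 45) = 3.728 mg/dL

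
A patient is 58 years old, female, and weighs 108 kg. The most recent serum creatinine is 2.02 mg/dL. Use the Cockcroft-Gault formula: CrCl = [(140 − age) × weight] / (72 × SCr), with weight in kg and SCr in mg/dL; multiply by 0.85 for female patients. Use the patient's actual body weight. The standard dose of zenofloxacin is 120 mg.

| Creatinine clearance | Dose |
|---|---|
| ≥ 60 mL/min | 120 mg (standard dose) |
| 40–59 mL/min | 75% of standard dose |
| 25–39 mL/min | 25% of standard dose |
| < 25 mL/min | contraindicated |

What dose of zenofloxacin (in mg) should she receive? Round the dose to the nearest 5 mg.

90 mg

CrCl = (140 − 58) × 108 / (72 × 2.02) × 0.85 = 8856.0 / 145.44 × 0.85 ≈ 51.8 mL/min
CrCl ≈ 52 mL/min → bracket 40–59 mL/min.
75% of 120 mg = 90 mg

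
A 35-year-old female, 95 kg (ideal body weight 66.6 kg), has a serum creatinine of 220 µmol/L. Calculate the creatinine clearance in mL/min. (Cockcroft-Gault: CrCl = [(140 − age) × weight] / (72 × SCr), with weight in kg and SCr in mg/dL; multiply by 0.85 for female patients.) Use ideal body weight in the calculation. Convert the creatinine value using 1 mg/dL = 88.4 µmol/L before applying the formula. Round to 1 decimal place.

33.2 mL/min

SCr = 220 / 88.4 = 2.489 mg/dL
CrCl = (140 − 35) × 66.6 / (72 × 2.489) × 0.85 = 6993.0 / 179.21 × 0.85 ≈ 33.2 mL/min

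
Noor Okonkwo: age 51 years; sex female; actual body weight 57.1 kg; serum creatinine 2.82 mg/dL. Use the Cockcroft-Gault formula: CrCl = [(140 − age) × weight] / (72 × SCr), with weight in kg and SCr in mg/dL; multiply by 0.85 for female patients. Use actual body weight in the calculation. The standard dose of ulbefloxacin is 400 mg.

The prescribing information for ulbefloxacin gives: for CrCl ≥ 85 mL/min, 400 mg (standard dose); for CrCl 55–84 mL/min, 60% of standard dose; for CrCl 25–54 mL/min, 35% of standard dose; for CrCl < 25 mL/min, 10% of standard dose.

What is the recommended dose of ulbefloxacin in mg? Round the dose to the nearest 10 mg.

40 mg

CrCl = (140 − 51) × 57.1 / (72 × 2.82) × 0.85 = 5081.9 / 203.04 × 0.85 ≈ 21.3 mL/min
CrCl ≈ 21 mL/min → bracket < 25 mL/min.
10% of 400 mg = 40 mg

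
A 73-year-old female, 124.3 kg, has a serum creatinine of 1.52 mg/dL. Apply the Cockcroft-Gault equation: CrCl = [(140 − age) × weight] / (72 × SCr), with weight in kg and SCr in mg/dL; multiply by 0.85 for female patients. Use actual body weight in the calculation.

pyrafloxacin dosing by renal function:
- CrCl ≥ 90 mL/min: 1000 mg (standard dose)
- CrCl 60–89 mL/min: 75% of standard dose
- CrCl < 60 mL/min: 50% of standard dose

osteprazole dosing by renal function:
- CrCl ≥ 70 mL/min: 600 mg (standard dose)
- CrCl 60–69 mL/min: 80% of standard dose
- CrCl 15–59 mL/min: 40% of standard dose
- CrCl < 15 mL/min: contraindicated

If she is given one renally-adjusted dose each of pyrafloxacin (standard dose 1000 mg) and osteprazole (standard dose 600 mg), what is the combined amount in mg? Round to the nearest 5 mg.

1230 mg

CrCl = (140 − 73) × 124.3 / (72 × 1.52) × 0.85 = 8328.1 / 109.44 × 0.85 ≈ 64.7 mL/min
CrCl ≈ 65 mL/min.
pyrafloxacin: 60–89 mL/min → 75% of 1000 mg = 750 mg.
osteprazole: 60–69 mL/min → 80% of 600 mg = 480 mg.
Total = 750 + 480 = 1230 mg.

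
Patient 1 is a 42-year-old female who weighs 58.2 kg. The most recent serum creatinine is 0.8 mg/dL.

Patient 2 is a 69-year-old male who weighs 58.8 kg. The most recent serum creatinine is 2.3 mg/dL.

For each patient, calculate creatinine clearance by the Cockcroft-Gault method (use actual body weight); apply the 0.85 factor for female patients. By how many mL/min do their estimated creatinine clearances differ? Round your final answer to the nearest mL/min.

Patient 1: CrCl = (140 − 42) × 58.2 / (72 × 0.8) × 0.85 = 5703.6 / 57.60 × 0.85 ≈ 84.2 mL/min
Patient 2: CrCl = (140 − 69) × 58.8 / (72 × 2.3) = 4174.8 / 165.60 ≈ 25.2 mL/min
|84.2 − 25.2| = 59.0 mL/min

59 mL/min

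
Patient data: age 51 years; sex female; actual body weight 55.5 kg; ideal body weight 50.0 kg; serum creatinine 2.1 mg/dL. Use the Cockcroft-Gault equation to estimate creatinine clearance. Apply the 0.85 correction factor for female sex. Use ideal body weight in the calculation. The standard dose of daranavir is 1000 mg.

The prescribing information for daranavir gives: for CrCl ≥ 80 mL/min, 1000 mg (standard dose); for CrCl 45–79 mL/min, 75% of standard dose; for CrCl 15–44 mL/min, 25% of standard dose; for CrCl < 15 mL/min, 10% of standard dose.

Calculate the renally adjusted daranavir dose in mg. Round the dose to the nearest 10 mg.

CrCl = (140 − 51) × 50 / (72 × 2.1) × 0.85 = 4450.0 / 151.20 × 0.85 ≈ 25.0 mL/min
CrCl ≈ 25 mL/min → bracket 15–44 mL/min.
25% of 1000 mg = 250 mg

250 mg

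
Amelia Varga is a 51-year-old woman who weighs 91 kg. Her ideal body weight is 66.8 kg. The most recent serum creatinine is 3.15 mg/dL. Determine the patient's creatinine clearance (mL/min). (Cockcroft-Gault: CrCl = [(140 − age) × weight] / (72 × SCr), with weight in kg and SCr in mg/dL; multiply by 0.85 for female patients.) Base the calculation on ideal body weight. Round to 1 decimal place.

CrCl = (140 − 51) × 66.8 / (72 × 3.15) × 0.85 = 5945.2 / 226.80 × 0.85 ≈ 22.3 mL/min

22.3 mL/min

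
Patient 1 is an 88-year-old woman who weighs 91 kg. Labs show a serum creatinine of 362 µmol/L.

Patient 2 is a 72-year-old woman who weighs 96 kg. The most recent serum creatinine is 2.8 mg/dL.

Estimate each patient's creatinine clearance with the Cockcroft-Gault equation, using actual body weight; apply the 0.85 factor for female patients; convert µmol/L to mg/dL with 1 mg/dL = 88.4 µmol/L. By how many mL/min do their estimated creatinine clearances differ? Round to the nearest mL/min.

14 mL/min

Patient 1: SCr = 362 / 88.4 = 4.095 mg/dL
Patient 1: CrCl = (140 − 88) × 91 / (72 × 4.095) × 0.85 = 4732.0 / 294.84 × 0.85 ≈ 13.6 mL/min
Patient 2: CrCl = (140 − 72) × 96 / (72 × 2.8) × 0.85 = 6528.0 / 201.60 × 0.85 ≈ 27.5 mL/min
|13.6 − 27.5| = 13.9 mL/min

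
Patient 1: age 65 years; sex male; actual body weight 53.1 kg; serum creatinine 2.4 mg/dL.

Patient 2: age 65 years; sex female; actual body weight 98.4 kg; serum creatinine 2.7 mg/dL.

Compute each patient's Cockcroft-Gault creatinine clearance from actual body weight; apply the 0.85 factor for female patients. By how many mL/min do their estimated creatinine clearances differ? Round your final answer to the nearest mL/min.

Patient 1: CrCl = (140 − 65) × 53.1 / (72 × 2.4) = 3982.5 / 172.80 ≈ 23.0 mL/min
Patient 2: CrCl = (140 − 65) × 98.4 / (72 × 2.7) × 0.85 = 7380.0 / 194.40 × 0.85 ≈ 32.3 mL/min
|23.0 − 32.3| = 9.3 mL/min

9 mL/min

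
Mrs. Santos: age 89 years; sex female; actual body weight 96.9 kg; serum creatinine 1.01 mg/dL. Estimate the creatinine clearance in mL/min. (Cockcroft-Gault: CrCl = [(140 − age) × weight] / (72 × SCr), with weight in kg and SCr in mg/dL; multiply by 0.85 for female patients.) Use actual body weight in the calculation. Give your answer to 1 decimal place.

57.8 mL/min

CrCl = (140 − 89) × 96.9 / (72 × 1.01) × 0.85 = 4941.9 / 72.72 × 0.85 ≈ 57.8 mL/min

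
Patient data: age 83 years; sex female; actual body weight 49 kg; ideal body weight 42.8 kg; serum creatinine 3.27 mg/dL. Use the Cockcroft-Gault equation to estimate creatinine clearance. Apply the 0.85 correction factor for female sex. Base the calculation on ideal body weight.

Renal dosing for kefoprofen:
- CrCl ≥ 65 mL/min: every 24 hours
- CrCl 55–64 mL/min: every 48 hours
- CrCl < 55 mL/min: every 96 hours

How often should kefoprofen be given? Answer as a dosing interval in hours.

CrCl = (140 − 83) × 42.8 / (72 × 3.27) × 0.85 = 2439.6 / 235.44 × 0.85 ≈ 8.8 mL/min
CrCl ≈ 9 mL/min → bracket < 55 mL/min → every 96 hours.

every 96 hours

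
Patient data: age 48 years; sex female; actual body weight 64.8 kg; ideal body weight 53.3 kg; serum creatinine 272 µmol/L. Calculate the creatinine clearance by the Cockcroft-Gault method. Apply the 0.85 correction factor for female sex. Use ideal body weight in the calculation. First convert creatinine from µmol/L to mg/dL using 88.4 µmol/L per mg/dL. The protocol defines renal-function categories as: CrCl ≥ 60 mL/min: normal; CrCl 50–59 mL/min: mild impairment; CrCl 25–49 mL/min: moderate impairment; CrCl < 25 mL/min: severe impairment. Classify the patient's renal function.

severe impairment

SCr = 272 / 88.4 = 3.077 mg/dL
CrCl = (140 − 48) × 53.3 / (72 × 3.077) × 0.85 = 4903.6 / 221.54 × 0.85 ≈ 18.8 mL/min
19 mL/min falls in the 'severe impairment' range.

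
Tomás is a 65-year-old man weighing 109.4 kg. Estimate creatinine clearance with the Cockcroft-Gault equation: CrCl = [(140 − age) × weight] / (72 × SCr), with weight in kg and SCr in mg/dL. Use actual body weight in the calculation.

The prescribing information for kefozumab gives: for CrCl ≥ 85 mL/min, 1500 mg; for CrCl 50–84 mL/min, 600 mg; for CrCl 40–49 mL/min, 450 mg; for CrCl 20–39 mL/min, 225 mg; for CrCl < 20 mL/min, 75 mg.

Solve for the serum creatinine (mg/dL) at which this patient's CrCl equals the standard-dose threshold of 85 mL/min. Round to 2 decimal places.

1.34 mg/dL

Standard dose requires CrCl ≥ 85 mL/min.
Set (140 − 65) × 109.4 / (72 × SCr) = 85
SCr = (140 − 65) × 109.4 / (72 × 85) = 1.341 mg/dL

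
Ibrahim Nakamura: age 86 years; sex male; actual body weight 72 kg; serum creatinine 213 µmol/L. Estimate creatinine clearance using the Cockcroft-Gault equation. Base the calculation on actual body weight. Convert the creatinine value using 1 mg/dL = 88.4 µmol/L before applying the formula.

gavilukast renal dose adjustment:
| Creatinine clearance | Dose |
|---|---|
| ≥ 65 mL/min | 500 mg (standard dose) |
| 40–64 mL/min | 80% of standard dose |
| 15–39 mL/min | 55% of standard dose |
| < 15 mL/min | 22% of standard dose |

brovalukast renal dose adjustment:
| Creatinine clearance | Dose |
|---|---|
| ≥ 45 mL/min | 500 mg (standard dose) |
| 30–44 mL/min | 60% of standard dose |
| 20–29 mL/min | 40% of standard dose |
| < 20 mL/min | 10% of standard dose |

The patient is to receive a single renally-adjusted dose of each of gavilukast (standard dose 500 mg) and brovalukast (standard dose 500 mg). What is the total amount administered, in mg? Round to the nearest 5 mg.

475 mg

SCr = 213 / 88.4 = 2.41 mg/dL
CrCl = (140 − 86) × 72 / (72 × 2.41) = 3888.0 / 173.52 ≈ 22.4 mL/min
CrCl ≈ 22 mL/min.
gavilukast: 15–39 mL/min → 55% of 500 mg = 275 mg.
brovalukast: 20–29 mL/min → 40% of 500 mg = 200 mg.
Total = 275 + 200 = 475 mg.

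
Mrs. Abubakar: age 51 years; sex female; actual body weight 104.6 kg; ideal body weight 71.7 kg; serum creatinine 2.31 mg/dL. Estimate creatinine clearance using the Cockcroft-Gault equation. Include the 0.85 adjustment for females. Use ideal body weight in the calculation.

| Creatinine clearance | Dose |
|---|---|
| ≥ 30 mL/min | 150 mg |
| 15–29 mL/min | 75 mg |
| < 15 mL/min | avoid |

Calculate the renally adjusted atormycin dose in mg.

150 mg

CrCl = (140 − 51) × 71.7 / (72 × 2.31) × 0.85 = 6381.3 / 166.32 × 0.85 ≈ 32.6 mL/min
CrCl ≈ 33 mL/min → bracket ≥ 30 mL/min.
Dose for this bracket: 150 mg.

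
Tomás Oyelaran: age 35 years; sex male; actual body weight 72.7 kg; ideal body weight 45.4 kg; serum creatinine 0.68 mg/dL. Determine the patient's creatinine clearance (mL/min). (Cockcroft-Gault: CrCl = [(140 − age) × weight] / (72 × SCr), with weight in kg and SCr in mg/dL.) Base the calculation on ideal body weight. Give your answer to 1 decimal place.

97.4 mL/min

CrCl = (140 − 35) × 45.4 / (72 × 0.68) = 4767.0 / 48.96 ≈ 97.4 mL/min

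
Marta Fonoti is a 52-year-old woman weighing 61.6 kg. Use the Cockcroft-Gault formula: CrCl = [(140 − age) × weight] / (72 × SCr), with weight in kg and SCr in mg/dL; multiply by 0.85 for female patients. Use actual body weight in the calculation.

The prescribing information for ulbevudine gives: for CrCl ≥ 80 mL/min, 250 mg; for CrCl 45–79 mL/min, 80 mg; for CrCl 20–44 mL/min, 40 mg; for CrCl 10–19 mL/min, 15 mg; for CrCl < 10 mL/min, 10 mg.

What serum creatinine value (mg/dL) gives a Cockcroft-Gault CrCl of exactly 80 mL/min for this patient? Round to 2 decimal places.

0.80 mg/dL

Standard dose requires CrCl ≥ 80 mL/min.
Set (140 − 52) × 61.6 × 0.85 / (72 × SCr) = 80
SCr = (140 − 52) × 61.6 × 0.85 / (72 × 80) = 0.800 mg/dL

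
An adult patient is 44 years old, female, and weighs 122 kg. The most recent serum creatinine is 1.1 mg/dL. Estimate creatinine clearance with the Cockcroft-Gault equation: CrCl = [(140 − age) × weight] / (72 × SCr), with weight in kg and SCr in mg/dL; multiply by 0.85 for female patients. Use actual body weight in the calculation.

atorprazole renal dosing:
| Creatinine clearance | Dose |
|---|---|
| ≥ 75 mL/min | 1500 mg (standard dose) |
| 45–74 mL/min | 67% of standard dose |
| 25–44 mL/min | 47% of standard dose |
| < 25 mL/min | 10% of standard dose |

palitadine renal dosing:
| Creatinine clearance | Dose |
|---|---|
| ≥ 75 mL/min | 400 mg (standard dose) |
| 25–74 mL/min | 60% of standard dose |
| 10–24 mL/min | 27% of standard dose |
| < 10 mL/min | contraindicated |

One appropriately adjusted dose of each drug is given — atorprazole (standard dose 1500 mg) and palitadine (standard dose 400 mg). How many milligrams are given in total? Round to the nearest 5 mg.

CrCl = (140 − 44) × 122 / (72 × 1.1) × 0.85 = 11712.0 / 79.20 × 0.85 ≈ 125.7 mL/min
CrCl ≈ 126 mL/min.
atorprazole: ≥ 75 mL/min → 100% of 1500 mg = 1500 mg.
palitadine: ≥ 75 mL/min → 100% of 400 mg = 400 mg.
Total = 1500 + 400 = 1900 mg.

1900 mg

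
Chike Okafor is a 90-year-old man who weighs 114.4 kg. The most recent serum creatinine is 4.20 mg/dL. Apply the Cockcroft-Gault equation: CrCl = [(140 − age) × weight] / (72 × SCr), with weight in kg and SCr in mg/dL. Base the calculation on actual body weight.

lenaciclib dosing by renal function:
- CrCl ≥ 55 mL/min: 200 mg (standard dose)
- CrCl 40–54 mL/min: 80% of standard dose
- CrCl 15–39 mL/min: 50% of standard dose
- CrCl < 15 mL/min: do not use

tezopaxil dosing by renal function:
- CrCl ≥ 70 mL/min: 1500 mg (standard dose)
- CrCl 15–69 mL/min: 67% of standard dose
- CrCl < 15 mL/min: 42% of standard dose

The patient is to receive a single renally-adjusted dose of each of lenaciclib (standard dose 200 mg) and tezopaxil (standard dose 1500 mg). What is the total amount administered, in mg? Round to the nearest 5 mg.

CrCl = (140 − 90) × 114.4 / (72 × 4.2) = 5720.0 / 302.40 ≈ 18.9 mL/min
CrCl ≈ 19 mL/min.
lenaciclib: 15–39 mL/min → 50% of 200 mg = 100 mg.
tezopaxil: 15–69 mL/min → 67% of 1500 mg = 1005 mg.
Total = 100 + 1005 = 1105 mg.

1105 mg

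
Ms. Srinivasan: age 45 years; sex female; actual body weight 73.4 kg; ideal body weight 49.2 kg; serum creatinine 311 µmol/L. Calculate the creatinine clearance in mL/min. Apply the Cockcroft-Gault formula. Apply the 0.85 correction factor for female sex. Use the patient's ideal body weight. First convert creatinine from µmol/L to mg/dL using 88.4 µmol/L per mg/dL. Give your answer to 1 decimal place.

SCr = 311 / 88.4 = 3.518 mg/dL
CrCl = (140 − 45) × 49.2 / (72 × 3.518) × 0.85 = 4674.0 / 253.30 × 0.85 ≈ 15.7 mL/min

15.7 mL/min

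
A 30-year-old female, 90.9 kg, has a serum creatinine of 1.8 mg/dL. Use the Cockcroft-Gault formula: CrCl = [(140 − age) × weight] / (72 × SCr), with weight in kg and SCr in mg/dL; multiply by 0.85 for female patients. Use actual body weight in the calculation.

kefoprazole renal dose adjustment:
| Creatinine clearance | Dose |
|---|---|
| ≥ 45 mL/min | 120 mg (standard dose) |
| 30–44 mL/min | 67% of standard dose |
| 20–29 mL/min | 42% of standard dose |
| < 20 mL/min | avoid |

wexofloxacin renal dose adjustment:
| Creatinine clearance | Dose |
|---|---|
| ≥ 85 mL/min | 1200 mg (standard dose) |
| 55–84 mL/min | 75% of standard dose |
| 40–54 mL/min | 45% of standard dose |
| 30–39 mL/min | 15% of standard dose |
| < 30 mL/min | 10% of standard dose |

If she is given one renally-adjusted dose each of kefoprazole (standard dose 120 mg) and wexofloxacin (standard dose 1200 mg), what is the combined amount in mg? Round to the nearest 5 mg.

CrCl = (140 − 30) × 90.9 / (72 × 1.8) × 0.85 = 9999.0 / 129.60 × 0.85 ≈ 65.6 mL/min
CrCl ≈ 66 mL/min.
kefoprazole: ≥ 45 mL/min → 100% of 120 mg = 120 mg.
wexofloxacin: 55–84 mL/min → 75% of 1200 mg = 900 mg.
Total = 120 + 900 = 1020 mg.

1020 mg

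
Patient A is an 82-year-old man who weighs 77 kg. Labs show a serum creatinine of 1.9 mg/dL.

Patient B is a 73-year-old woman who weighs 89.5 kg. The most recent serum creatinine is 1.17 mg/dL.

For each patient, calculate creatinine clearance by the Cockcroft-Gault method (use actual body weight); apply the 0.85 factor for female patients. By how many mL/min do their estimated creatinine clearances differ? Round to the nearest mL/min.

Patient A: CrCl = (140 − 82) × 77 / (72 × 1.9) = 4466.0 / 136.80 ≈ 32.6 mL/min
Patient B: CrCl = (140 − 73) × 89.5 / (72 × 1.17) × 0.85 = 5996.5 / 84.24 × 0.85 ≈ 60.5 mL/min
|32.6 − 60.5| = 27.9 mL/min

28 mL/min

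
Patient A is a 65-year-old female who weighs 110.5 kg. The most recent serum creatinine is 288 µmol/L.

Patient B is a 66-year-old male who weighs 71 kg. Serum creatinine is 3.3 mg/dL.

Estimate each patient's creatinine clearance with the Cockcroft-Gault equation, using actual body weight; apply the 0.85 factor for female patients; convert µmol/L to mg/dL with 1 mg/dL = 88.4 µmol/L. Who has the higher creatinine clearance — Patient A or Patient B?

Patient A: SCr = 288 / 88.4 = 3.258 mg/dL
Patient A: CrCl = (140 − 65) × 110.5 / (72 × 3.258) × 0.85 = 8287.5 / 234.58 × 0.85 ≈ 30.0 mL/min
Patient B: CrCl = (140 − 66) × 71 / (72 × 3.3) = 5254.0 / 237.60 ≈ 22.1 mL/min
30.0 vs 22.1 mL/min → Patient A is higher.

Patient A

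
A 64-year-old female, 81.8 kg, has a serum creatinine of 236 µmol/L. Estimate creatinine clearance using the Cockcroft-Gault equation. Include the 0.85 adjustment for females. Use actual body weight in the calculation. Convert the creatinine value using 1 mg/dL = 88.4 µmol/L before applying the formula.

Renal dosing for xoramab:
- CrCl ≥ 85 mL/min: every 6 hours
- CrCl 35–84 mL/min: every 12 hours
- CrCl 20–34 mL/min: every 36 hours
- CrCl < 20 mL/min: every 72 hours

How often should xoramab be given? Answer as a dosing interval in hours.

every 36 hours

SCr = 236 / 88.4 = 2.67 mg/dL
CrCl = (140 − 64) × 81.8 / (72 × 2.67) × 0.85 = 6216.8 / 192.24 × 0.85 ≈ 27.5 mL/min
CrCl ≈ 27 mL/min → bracket 20–34 mL/min → every 36 hours.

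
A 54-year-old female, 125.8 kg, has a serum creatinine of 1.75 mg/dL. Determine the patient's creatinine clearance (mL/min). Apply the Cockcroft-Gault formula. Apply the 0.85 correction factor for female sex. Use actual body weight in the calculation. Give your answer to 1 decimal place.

73.0 mL/min

CrCl = (140 − 54) × 125.8 / (72 × 1.75) × 0.85 = 10818.8 / 126.00 × 0.85 ≈ 73.0 mL/min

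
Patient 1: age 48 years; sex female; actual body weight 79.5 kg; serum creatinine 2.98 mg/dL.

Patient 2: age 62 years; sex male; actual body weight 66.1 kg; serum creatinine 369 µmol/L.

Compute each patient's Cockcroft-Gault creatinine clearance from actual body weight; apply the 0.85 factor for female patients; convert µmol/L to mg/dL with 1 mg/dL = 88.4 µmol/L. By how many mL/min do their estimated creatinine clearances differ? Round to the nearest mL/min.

Patient 1: CrCl = (140 − 48) × 79.5 / (72 × 2.98) × 0.85 = 7314.0 / 214.56 × 0.85 ≈ 29.0 mL/min
Patient 2: SCr = 369 / 88.4 = 4.174 mg/dL
Patient 2: CrCl = (140 − 62) × 66.1 / (72 × 4.174) = 5155.8 / 300.53 ≈ 17.2 mL/min
|29.0 − 17.2| = 11.8 mL/min

12 mL/min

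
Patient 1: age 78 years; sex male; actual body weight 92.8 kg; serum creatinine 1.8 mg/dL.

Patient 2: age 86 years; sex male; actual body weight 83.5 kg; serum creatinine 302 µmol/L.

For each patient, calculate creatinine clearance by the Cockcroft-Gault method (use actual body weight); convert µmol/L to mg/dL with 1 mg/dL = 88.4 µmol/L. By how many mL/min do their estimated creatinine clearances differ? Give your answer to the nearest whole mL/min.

Patient 1: CrCl = (140 − 78) × 92.8 / (72 × 1.8) = 5753.6 / 129.60 ≈ 44.4 mL/min
Patient 2: SCr = 302 / 88.4 = 3.416 mg/dL
Patient 2: CrCl = (140 − 86) × 83.5 / (72 × 3.416) = 4509.0 / 245.95 ≈ 18.3 mL/min
|44.4 − 18.3| = 26.1 mL/min

26 mL/min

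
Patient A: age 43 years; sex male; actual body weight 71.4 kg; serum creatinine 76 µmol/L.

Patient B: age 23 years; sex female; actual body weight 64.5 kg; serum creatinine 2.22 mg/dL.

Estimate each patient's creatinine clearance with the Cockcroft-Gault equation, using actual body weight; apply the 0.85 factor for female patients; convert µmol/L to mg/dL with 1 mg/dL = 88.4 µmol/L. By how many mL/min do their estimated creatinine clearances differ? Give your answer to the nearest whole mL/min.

Patient A: SCr = 76 / 88.4 = 0.86 mg/dL
Patient A: CrCl = (140 − 43) × 71.4 / (72 × 0.86) = 6925.8 / 61.92 ≈ 111.9 mL/min
Patient B: CrCl = (140 − 23) × 64.5 / (72 × 2.22) × 0.85 = 7546.5 / 159.84 × 0.85 ≈ 40.1 mL/min
|111.9 − 40.1| = 71.8 mL/min

72 mL/min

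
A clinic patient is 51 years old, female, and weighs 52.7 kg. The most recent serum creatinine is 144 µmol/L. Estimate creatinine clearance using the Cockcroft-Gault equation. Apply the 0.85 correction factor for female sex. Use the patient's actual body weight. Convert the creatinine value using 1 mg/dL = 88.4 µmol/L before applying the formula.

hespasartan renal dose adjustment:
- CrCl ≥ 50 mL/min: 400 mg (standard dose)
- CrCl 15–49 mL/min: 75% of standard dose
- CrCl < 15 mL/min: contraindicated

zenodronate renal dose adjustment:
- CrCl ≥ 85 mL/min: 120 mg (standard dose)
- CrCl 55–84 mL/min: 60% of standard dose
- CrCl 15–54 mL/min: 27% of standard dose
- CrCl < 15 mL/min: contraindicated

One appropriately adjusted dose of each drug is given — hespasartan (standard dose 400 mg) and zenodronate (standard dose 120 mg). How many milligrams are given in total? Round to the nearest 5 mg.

330 mg

SCr = 144 / 88.4 = 1.629 mg/dL
CrCl = (140 − 51) × 52.7 / (72 × 1.629) × 0.85 = 4690.3 / 117.29 × 0.85 ≈ 34.0 mL/min
CrCl ≈ 34 mL/min.
hespasartan: 15–49 mL/min → 75% of 400 mg = 300 mg.
zenodronate: 15–54 mL/min → 27% of 120 mg = 32.4 mg.
Total = 300 + 32.4 = 332.4 mg.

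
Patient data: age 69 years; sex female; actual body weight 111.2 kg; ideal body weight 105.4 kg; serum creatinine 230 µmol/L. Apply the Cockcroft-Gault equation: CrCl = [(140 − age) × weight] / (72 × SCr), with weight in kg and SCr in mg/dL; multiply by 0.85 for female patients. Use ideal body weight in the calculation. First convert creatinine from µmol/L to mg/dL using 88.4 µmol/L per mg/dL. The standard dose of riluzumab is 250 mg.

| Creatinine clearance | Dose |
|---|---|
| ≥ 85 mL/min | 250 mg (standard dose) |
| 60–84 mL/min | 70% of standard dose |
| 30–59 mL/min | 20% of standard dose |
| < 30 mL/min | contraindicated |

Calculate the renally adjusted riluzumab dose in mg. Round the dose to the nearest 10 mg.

50 mg

SCr = 230 / 88.4 = 2.602 mg/dL
CrCl = (140 − 69) × 105.4 / (72 × 2.602) × 0.85 = 7483.4 / 187.34 × 0.85 ≈ 34.0 mL/min
CrCl ≈ 34 mL/min → bracket 30–59 mL/min.
20% of 250 mg = 50 mg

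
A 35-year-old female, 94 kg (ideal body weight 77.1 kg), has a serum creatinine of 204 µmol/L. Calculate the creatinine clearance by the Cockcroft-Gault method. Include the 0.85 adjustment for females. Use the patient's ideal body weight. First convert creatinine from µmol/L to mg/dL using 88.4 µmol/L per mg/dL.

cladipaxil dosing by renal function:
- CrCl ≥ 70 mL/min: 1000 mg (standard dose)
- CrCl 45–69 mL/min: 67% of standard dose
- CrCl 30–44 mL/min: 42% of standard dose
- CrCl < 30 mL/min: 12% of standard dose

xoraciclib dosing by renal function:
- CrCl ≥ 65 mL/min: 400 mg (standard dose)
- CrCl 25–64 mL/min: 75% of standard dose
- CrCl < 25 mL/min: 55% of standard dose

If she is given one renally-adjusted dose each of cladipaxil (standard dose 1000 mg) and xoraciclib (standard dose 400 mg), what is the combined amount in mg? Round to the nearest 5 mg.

SCr = 204 / 88.4 = 2.308 mg/dL
CrCl = (140 − 35) × 77.1 / (72 × 2.308) × 0.85 = 8095.5 / 166.18 × 0.85 ≈ 41.4 mL/min
CrCl ≈ 41 mL/min.
cladipaxil: 30–44 mL/min → 42% of 1000 mg = 420 mg.
xoraciclib: 25–64 mL/min → 75% of 400 mg = 300 mg.
Total = 420 + 300 = 720 mg.

720 mg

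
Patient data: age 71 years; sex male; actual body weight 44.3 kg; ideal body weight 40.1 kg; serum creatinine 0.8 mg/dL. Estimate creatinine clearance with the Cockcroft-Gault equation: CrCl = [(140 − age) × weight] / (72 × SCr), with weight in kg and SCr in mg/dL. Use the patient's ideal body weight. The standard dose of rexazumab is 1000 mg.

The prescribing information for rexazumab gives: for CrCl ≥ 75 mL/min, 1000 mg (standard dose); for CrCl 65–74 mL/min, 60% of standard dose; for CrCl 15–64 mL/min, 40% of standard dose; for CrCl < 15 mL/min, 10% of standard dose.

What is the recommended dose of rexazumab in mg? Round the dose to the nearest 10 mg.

CrCl = (140 − 71) × 40.1 / (72 × 0.8) = 2766.9 / 57.60 ≈ 48.0 mL/min
CrCl ≈ 48 mL/min → bracket 15–64 mL/min.
40% of 1000 mg = 400 mg

400 mg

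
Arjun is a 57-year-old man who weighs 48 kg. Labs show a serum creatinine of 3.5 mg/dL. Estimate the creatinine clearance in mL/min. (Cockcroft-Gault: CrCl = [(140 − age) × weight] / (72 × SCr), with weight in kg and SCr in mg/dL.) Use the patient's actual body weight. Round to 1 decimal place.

CrCl = (140 − 57) × 48 / (72 × 3.5) = 3984.0 / 252.00 ≈ 15.8 mL/min

15.8 mL/min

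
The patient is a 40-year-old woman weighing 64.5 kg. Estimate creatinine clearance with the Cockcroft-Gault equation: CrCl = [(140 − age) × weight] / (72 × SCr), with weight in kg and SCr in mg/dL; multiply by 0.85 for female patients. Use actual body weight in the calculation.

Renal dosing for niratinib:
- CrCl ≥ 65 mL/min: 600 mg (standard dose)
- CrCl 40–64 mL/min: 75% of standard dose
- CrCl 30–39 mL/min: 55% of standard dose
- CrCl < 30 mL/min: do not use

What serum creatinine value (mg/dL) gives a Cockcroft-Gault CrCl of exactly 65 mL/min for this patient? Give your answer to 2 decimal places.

Standard dose requires CrCl ≥ 65 mL/min.
Set (140 − 40) × 64.5 × 0.85 / (72 × SCr) = 65
SCr = (140 − 40) × 64.5 × 0.85 / (72 × 65) = 1.171 mg/dL

1.17 mg/dL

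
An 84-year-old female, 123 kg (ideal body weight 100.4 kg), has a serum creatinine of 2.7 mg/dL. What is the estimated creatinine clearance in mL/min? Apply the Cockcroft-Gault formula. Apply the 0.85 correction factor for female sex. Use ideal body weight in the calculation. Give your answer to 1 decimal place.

CrCl = (140 − 84) × 100.4 / (72 × 2.7) × 0.85 = 5622.4 / 194.40 × 0.85 ≈ 24.6 mL/min

24.6 mL/min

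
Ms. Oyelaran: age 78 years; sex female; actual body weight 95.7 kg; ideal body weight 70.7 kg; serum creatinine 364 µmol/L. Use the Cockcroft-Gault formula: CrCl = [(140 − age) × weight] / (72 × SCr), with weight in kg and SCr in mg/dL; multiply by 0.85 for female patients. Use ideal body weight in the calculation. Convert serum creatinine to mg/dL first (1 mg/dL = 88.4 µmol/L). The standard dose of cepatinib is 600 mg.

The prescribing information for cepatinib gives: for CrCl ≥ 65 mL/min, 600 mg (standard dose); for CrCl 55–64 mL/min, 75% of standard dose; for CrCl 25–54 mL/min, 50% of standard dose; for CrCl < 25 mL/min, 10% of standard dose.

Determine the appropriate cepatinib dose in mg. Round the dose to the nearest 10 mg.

60 mg

SCr = 364 / 88.4 = 4.118 mg/dL
CrCl = (140 − 78) × 70.7 / (72 × 4.118) × 0.85 = 4383.4 / 296.50 × 0.85 ≈ 12.6 mL/min
CrCl ≈ 13 mL/min → bracket < 25 mL/min.
10% of 600 mg = 60 mg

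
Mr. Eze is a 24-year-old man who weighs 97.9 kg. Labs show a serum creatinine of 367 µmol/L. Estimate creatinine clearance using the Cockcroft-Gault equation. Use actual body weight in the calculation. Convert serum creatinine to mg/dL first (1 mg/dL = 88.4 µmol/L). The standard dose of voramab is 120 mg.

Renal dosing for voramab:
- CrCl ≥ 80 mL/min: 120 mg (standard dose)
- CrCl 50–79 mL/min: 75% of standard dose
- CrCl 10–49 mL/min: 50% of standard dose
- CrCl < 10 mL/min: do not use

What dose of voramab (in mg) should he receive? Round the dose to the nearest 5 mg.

60 mg

SCr = 367 / 88.4 = 4.152 mg/dL
CrCl = (140 − 24) × 97.9 / (72 × 4.152) = 11356.4 / 298.94 ≈ 38.0 mL/min
CrCl ≈ 38 mL/min → bracket 10–49 mL/min.
50% of 120 mg = 60 mg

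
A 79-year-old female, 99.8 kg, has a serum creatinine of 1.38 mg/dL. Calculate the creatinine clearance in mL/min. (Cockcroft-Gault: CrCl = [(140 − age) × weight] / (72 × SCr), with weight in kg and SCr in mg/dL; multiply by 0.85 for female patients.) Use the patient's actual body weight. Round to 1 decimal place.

CrCl = (140 − 79) × 99.8 / (72 × 1.38) × 0.85 = 6087.8 / 99.36 × 0.85 ≈ 52.1 mL/min

52.1 mL/min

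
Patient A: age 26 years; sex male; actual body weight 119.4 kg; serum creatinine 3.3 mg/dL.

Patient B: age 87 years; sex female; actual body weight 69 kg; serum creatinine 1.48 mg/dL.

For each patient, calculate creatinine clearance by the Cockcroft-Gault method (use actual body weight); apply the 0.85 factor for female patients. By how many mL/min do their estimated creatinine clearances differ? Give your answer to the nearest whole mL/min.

Patient A: CrCl = (140 − 26) × 119.4 / (72 × 3.3) = 13611.6 / 237.60 ≈ 57.3 mL/min
Patient B: CrCl = (140 − 87) × 69 / (72 × 1.48) × 0.85 = 3657.0 / 106.56 × 0.85 ≈ 29.2 mL/min
|57.3 − 29.2| = 28.1 mL/min

28 mL/min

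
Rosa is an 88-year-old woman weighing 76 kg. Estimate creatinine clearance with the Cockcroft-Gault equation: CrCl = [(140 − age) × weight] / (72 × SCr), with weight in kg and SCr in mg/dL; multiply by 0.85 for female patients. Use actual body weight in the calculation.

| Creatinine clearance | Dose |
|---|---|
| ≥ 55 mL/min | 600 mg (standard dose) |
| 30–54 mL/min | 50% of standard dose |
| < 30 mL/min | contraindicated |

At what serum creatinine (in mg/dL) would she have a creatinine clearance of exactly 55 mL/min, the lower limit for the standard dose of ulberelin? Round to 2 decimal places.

Standard dose requires CrCl ≥ 55 mL/min.
Set (140 − 88) × 76 × 0.85 / (72 × SCr) = 55
SCr = (140 − 88) × 76 × 0.85 / (72 × 55) = 0.848 mg/dL

0.85 mg/dL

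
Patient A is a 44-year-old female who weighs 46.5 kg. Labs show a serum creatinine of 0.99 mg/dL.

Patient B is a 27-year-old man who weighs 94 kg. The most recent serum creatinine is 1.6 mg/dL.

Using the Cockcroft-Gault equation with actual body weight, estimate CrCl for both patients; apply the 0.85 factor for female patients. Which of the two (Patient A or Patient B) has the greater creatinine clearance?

Patient B

Patient A: CrCl = (140 − 44) × 46.5 / (72 × 0.99) × 0.85 = 4464.0 / 71.28 × 0.85 ≈ 53.2 mL/min
Patient B: CrCl = (140 − 27) × 94 / (72 × 1.6) = 10622.0 / 115.20 ≈ 92.2 mL/min
53.2 vs 92.2 mL/min → Patient B is higher.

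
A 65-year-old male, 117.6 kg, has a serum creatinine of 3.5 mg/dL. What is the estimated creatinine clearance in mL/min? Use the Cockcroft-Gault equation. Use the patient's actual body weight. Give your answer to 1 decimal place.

35.0 mL/min

CrCl = (140 − 65) × 117.6 / (72 × 3.5) = 8820.0 / 252.00 ≈ 35.0 mL/min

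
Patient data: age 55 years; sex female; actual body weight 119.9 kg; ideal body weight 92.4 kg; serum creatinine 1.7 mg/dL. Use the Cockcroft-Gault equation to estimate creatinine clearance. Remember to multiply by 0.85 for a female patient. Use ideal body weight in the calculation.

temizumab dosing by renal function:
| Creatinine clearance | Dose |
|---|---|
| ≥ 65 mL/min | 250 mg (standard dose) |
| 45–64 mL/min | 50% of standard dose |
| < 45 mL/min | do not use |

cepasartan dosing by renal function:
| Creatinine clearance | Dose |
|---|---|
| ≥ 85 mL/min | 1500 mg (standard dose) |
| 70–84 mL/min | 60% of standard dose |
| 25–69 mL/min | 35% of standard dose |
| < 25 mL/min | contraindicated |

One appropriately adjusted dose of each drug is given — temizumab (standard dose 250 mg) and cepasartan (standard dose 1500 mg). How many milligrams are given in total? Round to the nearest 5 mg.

CrCl = (140 − 55) × 92.4 / (72 × 1.7) × 0.85 = 7854.0 / 122.40 × 0.85 ≈ 54.5 mL/min
CrCl ≈ 55 mL/min.
temizumab: 45–64 mL/min → 50% of 250 mg = 125 mg.
cepasartan: 25–69 mL/min → 35% of 1500 mg = 525 mg.
Total = 125 + 525 = 650 mg.

650 mg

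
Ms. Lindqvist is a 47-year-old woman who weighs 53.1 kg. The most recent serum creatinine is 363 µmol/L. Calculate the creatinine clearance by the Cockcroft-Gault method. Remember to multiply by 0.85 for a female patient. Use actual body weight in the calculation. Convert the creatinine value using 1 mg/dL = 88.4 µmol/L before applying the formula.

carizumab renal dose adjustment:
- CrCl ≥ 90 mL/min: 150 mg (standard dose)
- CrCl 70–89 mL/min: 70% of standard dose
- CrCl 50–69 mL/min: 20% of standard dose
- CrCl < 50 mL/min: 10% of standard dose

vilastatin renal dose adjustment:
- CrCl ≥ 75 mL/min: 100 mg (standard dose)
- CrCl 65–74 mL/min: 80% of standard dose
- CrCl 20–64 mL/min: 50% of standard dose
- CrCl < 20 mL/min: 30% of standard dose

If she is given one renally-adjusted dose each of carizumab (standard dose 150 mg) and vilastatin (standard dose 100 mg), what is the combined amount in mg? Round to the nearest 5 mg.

45 mg

SCr = 363 / 88.4 = 4.106 mg/dL
CrCl = (140 − 47) × 53.1 / (72 × 4.106) × 0.85 = 4938.3 / 295.63 × 0.85 ≈ 14.2 mL/min
CrCl ≈ 14 mL/min.
carizumab: < 50 mL/min → 10% of 150 mg = 15 mg.
vilastatin: < 20 mL/min → 30% of 100 mg = 30 mg.
Total = 15 + 30 = 45 mg.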